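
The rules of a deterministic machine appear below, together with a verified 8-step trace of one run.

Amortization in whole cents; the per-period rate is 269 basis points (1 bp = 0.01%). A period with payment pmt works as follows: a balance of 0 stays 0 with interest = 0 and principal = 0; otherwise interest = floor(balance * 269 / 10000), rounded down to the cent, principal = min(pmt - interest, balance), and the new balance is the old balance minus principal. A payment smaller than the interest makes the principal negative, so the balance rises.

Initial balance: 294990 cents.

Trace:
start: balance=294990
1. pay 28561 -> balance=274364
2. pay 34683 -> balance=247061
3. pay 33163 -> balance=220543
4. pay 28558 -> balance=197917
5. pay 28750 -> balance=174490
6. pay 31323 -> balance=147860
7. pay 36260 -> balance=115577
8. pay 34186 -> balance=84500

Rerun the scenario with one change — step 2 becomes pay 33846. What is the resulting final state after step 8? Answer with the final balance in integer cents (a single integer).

(re-executing from step 2 with the substitution; state before step 2: balance=274364)
2. pay 33846 -> balance=247898
3. pay 33163 -> balance=221403
4. pay 28558 -> balance=198800
5. pay 28750 -> balance=175397
6. pay 31323 -> balance=148792
7. pay 36260 -> balance=116534
8. pay 34186 -> balance=85482

85482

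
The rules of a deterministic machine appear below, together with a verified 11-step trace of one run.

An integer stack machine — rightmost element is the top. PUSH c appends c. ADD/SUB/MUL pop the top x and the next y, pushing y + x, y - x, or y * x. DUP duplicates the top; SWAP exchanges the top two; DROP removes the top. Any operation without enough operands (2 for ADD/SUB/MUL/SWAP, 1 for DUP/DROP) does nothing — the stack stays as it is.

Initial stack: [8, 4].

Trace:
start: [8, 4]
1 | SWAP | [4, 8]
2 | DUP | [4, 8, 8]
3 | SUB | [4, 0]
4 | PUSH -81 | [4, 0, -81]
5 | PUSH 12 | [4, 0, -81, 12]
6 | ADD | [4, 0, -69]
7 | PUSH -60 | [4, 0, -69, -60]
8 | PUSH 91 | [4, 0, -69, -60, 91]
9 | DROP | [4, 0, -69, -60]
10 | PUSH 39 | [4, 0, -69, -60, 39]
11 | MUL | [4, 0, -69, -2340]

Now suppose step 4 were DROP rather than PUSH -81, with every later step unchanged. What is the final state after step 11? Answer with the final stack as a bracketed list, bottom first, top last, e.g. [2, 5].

[16, -2340]

(re-executing from step 4 with the substitution; state before step 4: [4, 0])
4 | DROP | [4]
5 | PUSH 12 | [4, 12]
6 | ADD | [16]
7 | PUSH -60 | [16, -60]
8 | PUSH 91 | [16, -60, 91]
9 | DROP | [16, -60]
10 | PUSH 39 | [16, -60, 39]
11 | MUL | [16, -2340]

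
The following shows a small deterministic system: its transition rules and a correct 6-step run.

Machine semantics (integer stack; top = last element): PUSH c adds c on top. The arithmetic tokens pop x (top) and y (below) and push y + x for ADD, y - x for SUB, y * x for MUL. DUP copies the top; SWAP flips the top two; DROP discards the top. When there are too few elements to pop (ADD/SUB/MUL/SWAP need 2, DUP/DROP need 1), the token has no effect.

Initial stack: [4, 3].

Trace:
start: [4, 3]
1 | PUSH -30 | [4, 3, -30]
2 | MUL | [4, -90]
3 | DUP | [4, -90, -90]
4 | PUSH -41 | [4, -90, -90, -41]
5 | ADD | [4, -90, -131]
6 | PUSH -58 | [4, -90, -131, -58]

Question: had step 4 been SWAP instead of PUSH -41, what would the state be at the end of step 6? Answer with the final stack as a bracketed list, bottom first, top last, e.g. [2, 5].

[4, -180, -58]

(re-executing from step 4 with the substitution; state before step 4: [4, -90, -90])
4 | SWAP | [4, -90, -90]
5 | ADD | [4, -180]
6 | PUSH -58 | [4, -180, -58]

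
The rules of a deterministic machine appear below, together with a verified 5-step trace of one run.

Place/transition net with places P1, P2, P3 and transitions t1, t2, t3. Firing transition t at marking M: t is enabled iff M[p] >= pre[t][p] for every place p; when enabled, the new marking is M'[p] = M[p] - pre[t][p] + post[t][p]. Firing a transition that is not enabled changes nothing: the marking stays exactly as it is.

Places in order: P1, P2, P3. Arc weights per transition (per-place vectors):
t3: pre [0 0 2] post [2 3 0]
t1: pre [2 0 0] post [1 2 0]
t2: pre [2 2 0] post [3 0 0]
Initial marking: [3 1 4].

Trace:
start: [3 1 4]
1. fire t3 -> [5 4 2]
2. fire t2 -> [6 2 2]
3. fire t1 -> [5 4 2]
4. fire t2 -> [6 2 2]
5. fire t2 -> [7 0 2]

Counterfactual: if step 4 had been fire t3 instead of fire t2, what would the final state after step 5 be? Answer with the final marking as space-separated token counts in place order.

(re-executing from step 4 with the substitution; state before step 4: [5 4 2])
4. fire t3 -> [7 7 0]
5. fire t2 -> [8 5 0]

8 5 0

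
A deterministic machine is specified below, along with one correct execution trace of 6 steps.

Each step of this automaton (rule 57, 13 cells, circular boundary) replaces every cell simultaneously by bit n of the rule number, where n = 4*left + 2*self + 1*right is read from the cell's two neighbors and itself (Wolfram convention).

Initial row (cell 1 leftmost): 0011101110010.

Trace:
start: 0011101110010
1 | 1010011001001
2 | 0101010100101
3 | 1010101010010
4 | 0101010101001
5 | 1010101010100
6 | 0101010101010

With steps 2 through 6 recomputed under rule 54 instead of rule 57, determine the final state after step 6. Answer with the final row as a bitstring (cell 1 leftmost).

0000000001000

(re-executing steps 2..6 under rule 54; state before step 2: 1010011001001)
2 | 0111100111110
3 | 1000011000001
4 | 0100100100010
5 | 1111111110111
6 | 0000000001000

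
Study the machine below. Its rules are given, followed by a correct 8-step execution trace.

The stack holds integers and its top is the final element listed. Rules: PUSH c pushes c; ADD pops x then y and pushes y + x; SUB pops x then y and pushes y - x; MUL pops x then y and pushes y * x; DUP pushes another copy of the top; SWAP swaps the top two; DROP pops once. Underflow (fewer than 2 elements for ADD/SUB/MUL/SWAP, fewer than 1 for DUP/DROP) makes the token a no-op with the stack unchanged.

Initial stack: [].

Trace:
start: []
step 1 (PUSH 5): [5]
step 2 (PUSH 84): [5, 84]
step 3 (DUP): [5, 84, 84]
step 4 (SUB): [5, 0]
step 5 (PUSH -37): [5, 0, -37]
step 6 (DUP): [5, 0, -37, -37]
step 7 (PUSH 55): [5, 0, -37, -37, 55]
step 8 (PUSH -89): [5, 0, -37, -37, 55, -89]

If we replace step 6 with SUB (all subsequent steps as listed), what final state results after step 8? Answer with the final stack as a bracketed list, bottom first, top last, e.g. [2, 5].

(re-executing from step 6 with the substitution; state before step 6: [5, 0, -37])
step 6 (SUB): [5, 37]
step 7 (PUSH 55): [5, 37, 55]
step 8 (PUSH -89): [5, 37, 55, -89]

[5, 37, 55, -89]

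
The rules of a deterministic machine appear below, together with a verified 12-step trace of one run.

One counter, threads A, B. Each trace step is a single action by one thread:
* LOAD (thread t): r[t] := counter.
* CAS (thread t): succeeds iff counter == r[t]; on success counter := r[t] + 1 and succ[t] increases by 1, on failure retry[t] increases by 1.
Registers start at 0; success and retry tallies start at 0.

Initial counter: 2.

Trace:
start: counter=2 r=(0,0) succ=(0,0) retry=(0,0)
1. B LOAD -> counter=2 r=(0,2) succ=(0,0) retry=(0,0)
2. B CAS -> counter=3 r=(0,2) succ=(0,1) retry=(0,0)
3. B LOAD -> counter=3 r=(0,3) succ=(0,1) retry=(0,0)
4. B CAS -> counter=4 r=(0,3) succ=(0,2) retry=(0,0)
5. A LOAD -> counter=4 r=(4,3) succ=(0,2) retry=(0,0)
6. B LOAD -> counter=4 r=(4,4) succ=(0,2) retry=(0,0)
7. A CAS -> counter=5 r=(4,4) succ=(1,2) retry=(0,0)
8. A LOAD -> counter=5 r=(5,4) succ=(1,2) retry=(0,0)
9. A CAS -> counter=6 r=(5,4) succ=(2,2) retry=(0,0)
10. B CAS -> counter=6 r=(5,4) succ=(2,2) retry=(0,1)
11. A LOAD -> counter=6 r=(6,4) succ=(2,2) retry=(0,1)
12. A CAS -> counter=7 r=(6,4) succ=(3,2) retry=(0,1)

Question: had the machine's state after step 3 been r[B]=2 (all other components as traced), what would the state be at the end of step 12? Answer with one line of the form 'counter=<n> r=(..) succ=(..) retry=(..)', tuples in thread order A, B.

state after step 3 := counter=3 r=(0,2) succ=(0,1) retry=(0,0)
4. B CAS -> counter=3 r=(0,2) succ=(0,1) retry=(0,1)
5. A LOAD -> counter=3 r=(3,2) succ=(0,1) retry=(0,1)
6. B LOAD -> counter=3 r=(3,3) succ=(0,1) retry=(0,1)
7. A CAS -> counter=4 r=(3,3) succ=(1,1) retry=(0,1)
8. A LOAD -> counter=4 r=(4,3) succ=(1,1) retry=(0,1)
9. A CAS -> counter=5 r=(4,3) succ=(2,1) retry=(0,1)
10. B CAS -> counter=5 r=(4,3) succ=(2,1) retry=(0,2)
11. A LOAD -> counter=5 r=(5,3) succ=(2,1) retry=(0,2)
12. A CAS -> counter=6 r=(5,3) succ=(3,1) retry=(0,2)

counter=6 r=(5,3) succ=(3,1) retry=(0,2)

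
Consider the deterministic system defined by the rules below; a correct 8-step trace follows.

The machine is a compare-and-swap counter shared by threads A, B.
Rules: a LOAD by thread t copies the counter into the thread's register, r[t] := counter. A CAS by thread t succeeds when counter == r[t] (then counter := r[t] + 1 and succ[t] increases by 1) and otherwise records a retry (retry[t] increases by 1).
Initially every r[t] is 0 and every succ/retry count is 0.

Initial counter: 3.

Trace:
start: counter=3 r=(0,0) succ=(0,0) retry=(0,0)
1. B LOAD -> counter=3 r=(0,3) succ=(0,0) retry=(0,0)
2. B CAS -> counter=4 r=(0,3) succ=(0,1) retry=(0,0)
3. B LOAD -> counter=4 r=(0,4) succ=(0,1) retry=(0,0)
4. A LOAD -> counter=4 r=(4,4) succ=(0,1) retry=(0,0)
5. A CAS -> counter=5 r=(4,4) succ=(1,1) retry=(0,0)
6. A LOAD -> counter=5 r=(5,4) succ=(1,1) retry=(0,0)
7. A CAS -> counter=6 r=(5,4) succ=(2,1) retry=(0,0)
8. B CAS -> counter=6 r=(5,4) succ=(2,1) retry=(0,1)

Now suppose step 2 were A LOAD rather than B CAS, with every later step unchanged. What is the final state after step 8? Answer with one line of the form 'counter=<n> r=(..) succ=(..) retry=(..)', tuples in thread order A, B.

(re-executing from step 2 with the substitution; state before step 2: counter=3 r=(0,3) succ=(0,0) retry=(0,0))
2. A LOAD -> counter=3 r=(3,3) succ=(0,0) retry=(0,0)
3. B LOAD -> counter=3 r=(3,3) succ=(0,0) retry=(0,0)
4. A LOAD -> counter=3 r=(3,3) succ=(0,0) retry=(0,0)
5. A CAS -> counter=4 r=(3,3) succ=(1,0) retry=(0,0)
6. A LOAD -> counter=4 r=(4,3) succ=(1,0) retry=(0,0)
7. A CAS -> counter=5 r=(4,3) succ=(2,0) retry=(0,0)
8. B CAS -> counter=5 r=(4,3) succ=(2,0) retry=(0,1)

counter=5 r=(4,3) succ=(2,0) retry=(0,1)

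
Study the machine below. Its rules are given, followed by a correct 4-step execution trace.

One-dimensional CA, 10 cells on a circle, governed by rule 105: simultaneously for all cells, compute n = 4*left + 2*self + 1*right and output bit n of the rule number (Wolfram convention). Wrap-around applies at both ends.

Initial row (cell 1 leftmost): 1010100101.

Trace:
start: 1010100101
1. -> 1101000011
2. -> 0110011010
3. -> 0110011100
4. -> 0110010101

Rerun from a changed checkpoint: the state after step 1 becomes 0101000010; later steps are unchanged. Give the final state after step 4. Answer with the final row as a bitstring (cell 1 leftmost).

1011011110

state after step 1 := 0101000010
2. -> 0010011000
3. -> 1000011011
4. -> 1011011110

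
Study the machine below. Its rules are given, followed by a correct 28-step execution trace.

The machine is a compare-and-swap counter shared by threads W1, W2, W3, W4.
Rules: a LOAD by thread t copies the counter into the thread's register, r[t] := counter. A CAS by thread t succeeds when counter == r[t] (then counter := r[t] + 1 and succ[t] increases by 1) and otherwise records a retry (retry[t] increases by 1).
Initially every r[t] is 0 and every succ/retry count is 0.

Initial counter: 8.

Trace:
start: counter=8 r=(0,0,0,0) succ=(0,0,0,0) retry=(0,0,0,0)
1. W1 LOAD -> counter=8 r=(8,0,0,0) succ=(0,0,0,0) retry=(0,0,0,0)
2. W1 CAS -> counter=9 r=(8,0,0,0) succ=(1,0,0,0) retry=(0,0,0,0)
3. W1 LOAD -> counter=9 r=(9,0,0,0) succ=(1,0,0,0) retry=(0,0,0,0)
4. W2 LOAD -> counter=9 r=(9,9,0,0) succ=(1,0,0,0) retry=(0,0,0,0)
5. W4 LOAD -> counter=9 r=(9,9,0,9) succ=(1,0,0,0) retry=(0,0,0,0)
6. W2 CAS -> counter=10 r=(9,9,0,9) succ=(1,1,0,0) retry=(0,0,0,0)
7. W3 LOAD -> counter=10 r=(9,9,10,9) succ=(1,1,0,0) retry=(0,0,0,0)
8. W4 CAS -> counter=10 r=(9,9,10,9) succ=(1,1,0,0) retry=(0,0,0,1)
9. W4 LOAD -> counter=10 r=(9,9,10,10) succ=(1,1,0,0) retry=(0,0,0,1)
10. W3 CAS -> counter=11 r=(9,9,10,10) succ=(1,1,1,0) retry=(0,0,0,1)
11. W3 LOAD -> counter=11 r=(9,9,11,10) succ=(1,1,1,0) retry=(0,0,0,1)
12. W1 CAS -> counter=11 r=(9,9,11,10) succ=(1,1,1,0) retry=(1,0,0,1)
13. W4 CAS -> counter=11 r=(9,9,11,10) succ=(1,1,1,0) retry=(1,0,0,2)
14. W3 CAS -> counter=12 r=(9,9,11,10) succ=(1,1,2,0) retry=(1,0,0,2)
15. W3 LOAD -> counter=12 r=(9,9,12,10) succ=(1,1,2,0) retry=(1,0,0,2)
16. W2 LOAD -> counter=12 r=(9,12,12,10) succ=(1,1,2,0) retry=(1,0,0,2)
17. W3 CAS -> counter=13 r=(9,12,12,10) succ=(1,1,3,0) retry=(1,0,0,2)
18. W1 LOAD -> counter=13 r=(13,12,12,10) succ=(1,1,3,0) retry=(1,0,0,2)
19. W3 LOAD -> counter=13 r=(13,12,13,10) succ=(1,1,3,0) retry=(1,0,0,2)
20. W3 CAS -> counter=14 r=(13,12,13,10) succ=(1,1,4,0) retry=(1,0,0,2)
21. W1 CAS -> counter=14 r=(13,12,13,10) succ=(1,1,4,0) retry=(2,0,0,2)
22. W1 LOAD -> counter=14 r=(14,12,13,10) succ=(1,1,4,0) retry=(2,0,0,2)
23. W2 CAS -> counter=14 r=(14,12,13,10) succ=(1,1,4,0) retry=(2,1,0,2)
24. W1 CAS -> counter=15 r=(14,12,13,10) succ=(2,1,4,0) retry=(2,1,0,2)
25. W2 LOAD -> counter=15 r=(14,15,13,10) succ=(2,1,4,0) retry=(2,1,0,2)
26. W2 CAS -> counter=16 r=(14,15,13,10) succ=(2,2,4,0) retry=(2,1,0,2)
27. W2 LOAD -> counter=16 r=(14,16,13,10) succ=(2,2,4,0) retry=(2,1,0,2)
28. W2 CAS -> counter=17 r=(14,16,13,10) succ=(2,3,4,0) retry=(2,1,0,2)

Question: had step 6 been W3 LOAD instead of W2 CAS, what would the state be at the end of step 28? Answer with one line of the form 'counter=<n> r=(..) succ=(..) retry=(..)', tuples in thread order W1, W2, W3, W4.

(re-executing from step 6 with the substitution; state before step 6: counter=9 r=(9,9,0,9) succ=(1,0,0,0) retry=(0,0,0,0))
6. W3 LOAD -> counter=9 r=(9,9,9,9) succ=(1,0,0,0) retry=(0,0,0,0)
7. W3 LOAD -> counter=9 r=(9,9,9,9) succ=(1,0,0,0) retry=(0,0,0,0)
8. W4 CAS -> counter=10 r=(9,9,9,9) succ=(1,0,0,1) retry=(0,0,0,0)
9. W4 LOAD -> counter=10 r=(9,9,9,10) succ=(1,0,0,1) retry=(0,0,0,0)
10. W3 CAS -> counter=10 r=(9,9,9,10) succ=(1,0,0,1) retry=(0,0,1,0)
11. W3 LOAD -> counter=10 r=(9,9,10,10) succ=(1,0,0,1) retry=(0,0,1,0)
12. W1 CAS -> counter=10 r=(9,9,10,10) succ=(1,0,0,1) retry=(1,0,1,0)
13. W4 CAS -> counter=11 r=(9,9,10,10) succ=(1,0,0,2) retry=(1,0,1,0)
14. W3 CAS -> counter=11 r=(9,9,10,10) succ=(1,0,0,2) retry=(1,0,2,0)
15. W3 LOAD -> counter=11 r=(9,9,11,10) succ=(1,0,0,2) retry=(1,0,2,0)
16. W2 LOAD -> counter=11 r=(9,11,11,10) succ=(1,0,0,2) retry=(1,0,2,0)
17. W3 CAS -> counter=12 r=(9,11,11,10) succ=(1,0,1,2) retry=(1,0,2,0)
18. W1 LOAD -> counter=12 r=(12,11,11,10) succ=(1,0,1,2) retry=(1,0,2,0)
19. W3 LOAD -> counter=12 r=(12,11,12,10) succ=(1,0,1,2) retry=(1,0,2,0)
20. W3 CAS -> counter=13 r=(12,11,12,10) succ=(1,0,2,2) retry=(1,0,2,0)
21. W1 CAS -> counter=13 r=(12,11,12,10) succ=(1,0,2,2) retry=(2,0,2,0)
22. W1 LOAD -> counter=13 r=(13,11,12,10) succ=(1,0,2,2) retry=(2,0,2,0)
23. W2 CAS -> counter=13 r=(13,11,12,10) succ=(1,0,2,2) retry=(2,1,2,0)
24. W1 CAS -> counter=14 r=(13,11,12,10) succ=(2,0,2,2) retry=(2,1,2,0)
25. W2 LOAD -> counter=14 r=(13,14,12,10) succ=(2,0,2,2) retry=(2,1,2,0)
26. W2 CAS -> counter=15 r=(13,14,12,10) succ=(2,1,2,2) retry=(2,1,2,0)
27. W2 LOAD -> counter=15 r=(13,15,12,10) succ=(2,1,2,2) retry=(2,1,2,0)
28. W2 CAS -> counter=16 r=(13,15,12,10) succ=(2,2,2,2) retry=(2,1,2,0)

counter=16 r=(13,15,12,10) succ=(2,2,2,2) retry=(2,1,2,0)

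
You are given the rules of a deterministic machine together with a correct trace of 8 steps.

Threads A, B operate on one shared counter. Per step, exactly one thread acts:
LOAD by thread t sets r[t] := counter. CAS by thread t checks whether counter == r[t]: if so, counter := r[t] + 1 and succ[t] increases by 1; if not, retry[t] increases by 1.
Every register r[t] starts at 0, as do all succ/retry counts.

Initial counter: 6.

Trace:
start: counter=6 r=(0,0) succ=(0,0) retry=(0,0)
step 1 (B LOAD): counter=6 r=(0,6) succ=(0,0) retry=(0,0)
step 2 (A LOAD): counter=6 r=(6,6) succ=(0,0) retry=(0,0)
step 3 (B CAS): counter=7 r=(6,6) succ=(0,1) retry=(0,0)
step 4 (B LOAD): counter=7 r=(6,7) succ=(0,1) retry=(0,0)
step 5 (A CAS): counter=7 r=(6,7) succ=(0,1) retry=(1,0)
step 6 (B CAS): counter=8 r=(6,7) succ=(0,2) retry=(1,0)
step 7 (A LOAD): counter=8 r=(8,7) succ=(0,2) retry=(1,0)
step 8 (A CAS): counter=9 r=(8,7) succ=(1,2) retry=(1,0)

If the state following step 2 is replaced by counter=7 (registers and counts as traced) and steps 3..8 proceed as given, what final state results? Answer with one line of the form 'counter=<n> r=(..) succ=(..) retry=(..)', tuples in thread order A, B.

counter=9 r=(8,7) succ=(1,1) retry=(1,1)

state after step 2 := counter=7 r=(6,6) succ=(0,0) retry=(0,0)
step 3 (B CAS): counter=7 r=(6,6) succ=(0,0) retry=(0,1)
step 4 (B LOAD): counter=7 r=(6,7) succ=(0,0) retry=(0,1)
step 5 (A CAS): counter=7 r=(6,7) succ=(0,0) retry=(1,1)
step 6 (B CAS): counter=8 r=(6,7) succ=(0,1) retry=(1,1)
step 7 (A LOAD): counter=8 r=(8,7) succ=(0,1) retry=(1,1)
step 8 (A CAS): counter=9 r=(8,7) succ=(1,1) retry=(1,1)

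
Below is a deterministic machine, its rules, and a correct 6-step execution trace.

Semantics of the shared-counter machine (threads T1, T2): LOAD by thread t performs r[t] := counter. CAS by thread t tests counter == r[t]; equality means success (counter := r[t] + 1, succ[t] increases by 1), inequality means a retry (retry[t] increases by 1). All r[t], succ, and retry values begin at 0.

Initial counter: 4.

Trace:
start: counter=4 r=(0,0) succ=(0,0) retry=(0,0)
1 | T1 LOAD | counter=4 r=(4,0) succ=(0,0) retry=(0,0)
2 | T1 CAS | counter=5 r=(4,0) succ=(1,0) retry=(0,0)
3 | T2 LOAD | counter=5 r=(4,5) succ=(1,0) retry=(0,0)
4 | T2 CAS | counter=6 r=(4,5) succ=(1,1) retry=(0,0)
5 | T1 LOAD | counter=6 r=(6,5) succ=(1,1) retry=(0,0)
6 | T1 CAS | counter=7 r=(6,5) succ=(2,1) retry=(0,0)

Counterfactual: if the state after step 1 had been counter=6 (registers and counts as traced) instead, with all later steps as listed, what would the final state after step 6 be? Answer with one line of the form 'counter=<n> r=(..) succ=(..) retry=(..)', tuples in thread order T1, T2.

state after step 1 := counter=6 r=(4,0) succ=(0,0) retry=(0,0)
2 | T1 CAS | counter=6 r=(4,0) succ=(0,0) retry=(1,0)
3 | T2 LOAD | counter=6 r=(4,6) succ=(0,0) retry=(1,0)
4 | T2 CAS | counter=7 r=(4,6) succ=(0,1) retry=(1,0)
5 | T1 LOAD | counter=7 r=(7,6) succ=(0,1) retry=(1,0)
6 | T1 CAS | counter=8 r=(7,6) succ=(1,1) retry=(1,0)

counter=8 r=(7,6) succ=(1,1) retry=(1,0)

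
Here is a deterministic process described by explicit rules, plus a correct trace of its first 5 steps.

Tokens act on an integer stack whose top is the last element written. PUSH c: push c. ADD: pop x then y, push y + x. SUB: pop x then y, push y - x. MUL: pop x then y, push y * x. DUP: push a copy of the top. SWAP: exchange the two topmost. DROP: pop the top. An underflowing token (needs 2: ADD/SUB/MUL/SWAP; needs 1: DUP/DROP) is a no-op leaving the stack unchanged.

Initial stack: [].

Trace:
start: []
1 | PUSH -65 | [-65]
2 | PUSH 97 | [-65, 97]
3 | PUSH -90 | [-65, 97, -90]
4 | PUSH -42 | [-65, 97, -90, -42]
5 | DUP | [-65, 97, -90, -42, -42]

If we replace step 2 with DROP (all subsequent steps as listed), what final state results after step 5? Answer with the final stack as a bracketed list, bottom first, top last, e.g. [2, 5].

[-90, -42, -42]

(re-executing from step 2 with the substitution; state before step 2: [-65])
2 | DROP | []
3 | PUSH -90 | [-90]
4 | PUSH -42 | [-90, -42]
5 | DUP | [-90, -42, -42]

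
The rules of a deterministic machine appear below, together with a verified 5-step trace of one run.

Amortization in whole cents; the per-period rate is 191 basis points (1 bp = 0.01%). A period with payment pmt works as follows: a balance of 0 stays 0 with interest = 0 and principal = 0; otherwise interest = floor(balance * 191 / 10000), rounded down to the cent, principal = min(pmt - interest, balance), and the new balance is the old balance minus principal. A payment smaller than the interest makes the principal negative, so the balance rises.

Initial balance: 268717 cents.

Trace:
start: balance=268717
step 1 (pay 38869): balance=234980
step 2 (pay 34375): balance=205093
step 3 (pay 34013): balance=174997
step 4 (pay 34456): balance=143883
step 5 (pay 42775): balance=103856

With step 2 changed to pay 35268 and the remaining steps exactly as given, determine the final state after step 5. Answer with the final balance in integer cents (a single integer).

(re-executing from step 2 with the substitution; state before step 2: balance=234980)
step 2 (pay 35268): balance=204200
step 3 (pay 34013): balance=174087
step 4 (pay 34456): balance=142956
step 5 (pay 42775): balance=102911

102911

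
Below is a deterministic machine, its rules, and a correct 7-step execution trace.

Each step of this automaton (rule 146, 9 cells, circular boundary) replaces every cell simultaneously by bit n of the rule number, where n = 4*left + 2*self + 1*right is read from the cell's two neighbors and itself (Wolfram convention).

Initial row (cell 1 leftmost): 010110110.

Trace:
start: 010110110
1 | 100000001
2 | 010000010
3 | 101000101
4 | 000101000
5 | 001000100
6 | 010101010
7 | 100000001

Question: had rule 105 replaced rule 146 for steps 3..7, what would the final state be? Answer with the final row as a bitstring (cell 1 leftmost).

(re-executing steps 3..7 under rule 105; state before step 3: 010000010)
3 | 000111000
4 | 110101011
5 | 011010110
6 | 011101110
7 | 010111010

010111010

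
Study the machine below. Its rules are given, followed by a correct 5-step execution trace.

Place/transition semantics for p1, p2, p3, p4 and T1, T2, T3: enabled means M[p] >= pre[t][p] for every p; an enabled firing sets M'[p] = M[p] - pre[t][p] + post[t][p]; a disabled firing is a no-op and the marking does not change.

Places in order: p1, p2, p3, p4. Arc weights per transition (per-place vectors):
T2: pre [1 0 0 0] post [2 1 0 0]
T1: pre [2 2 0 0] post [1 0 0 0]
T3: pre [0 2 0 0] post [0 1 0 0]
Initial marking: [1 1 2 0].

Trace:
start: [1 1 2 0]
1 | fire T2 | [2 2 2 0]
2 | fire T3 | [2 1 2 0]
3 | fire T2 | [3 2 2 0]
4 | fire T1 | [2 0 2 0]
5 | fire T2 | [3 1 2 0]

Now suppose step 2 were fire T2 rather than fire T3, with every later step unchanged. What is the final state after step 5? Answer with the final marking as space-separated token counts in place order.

(re-executing from step 2 with the substitution; state before step 2: [2 2 2 0])
2 | fire T2 | [3 3 2 0]
3 | fire T2 | [4 4 2 0]
4 | fire T1 | [3 2 2 0]
5 | fire T2 | [4 3 2 0]

4 3 2 0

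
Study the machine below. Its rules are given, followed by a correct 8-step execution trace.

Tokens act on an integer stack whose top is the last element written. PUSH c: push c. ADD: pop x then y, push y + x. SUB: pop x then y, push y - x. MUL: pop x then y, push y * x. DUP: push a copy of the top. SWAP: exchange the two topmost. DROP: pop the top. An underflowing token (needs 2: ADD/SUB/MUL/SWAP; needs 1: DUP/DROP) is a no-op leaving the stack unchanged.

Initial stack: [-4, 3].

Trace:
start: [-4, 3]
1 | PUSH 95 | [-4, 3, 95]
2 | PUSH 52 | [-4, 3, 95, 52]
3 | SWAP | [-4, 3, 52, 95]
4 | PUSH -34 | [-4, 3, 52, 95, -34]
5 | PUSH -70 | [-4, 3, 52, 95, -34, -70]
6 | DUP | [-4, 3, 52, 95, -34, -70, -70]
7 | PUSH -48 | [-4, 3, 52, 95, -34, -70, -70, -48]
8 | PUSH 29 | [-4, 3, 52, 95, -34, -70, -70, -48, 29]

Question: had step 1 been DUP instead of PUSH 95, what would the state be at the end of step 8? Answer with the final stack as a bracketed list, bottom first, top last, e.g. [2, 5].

(re-executing from step 1 with the substitution; state before step 1: [-4, 3])
1 | DUP | [-4, 3, 3]
2 | PUSH 52 | [-4, 3, 3, 52]
3 | SWAP | [-4, 3, 52, 3]
4 | PUSH -34 | [-4, 3, 52, 3, -34]
5 | PUSH -70 | [-4, 3, 52, 3, -34, -70]
6 | DUP | [-4, 3, 52, 3, -34, -70, -70]
7 | PUSH -48 | [-4, 3, 52, 3, -34, -70, -70, -48]
8 | PUSH 29 | [-4, 3, 52, 3, -34, -70, -70, -48, 29]

[-4, 3, 52, 3, -34, -70, -70, -48, 29]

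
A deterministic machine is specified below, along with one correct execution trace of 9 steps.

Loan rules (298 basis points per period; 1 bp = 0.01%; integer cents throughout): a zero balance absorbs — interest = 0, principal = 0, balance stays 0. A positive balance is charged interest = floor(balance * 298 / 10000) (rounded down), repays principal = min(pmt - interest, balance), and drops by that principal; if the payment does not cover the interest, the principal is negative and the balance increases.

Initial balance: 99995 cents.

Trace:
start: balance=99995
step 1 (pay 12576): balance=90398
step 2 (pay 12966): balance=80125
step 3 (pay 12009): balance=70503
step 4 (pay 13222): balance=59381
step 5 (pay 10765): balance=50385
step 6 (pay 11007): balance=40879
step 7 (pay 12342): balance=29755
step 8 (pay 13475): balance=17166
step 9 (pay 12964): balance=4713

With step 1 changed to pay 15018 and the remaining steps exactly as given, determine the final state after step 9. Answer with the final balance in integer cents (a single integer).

1625

(re-executing from step 1 with the substitution; state before step 1: balance=99995)
step 1 (pay 15018): balance=87956
step 2 (pay 12966): balance=77611
step 3 (pay 12009): balance=67914
step 4 (pay 13222): balance=56715
step 5 (pay 10765): balance=47640
step 6 (pay 11007): balance=38052
step 7 (pay 12342): balance=26843
step 8 (pay 13475): balance=14167
step 9 (pay 12964): balance=1625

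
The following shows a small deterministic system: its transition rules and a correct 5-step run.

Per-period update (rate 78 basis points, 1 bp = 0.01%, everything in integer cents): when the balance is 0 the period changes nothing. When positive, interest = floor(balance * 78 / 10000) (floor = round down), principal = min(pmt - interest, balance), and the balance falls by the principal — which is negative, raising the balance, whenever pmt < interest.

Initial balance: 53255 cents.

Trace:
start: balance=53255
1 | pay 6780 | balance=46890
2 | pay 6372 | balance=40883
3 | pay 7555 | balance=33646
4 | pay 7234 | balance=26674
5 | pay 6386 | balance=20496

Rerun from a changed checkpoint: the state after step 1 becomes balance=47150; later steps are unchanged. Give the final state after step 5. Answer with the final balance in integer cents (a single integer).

20764

state after step 1 := balance=47150
2 | pay 6372 | balance=41145
3 | pay 7555 | balance=33910
4 | pay 7234 | balance=26940
5 | pay 6386 | balance=20764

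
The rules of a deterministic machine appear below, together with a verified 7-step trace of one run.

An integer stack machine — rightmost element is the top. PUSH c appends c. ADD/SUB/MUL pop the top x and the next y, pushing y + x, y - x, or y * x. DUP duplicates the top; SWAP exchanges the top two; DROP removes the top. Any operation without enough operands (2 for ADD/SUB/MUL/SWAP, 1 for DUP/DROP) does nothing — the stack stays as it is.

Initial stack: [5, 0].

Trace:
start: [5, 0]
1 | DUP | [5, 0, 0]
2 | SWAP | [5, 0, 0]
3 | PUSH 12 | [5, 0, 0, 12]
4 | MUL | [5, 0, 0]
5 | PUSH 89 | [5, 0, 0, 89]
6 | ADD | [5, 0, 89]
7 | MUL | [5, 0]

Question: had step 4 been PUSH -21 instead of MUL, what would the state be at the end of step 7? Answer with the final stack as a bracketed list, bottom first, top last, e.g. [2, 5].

[5, 0, 0, 816]

(re-executing from step 4 with the substitution; state before step 4: [5, 0, 0, 12])
4 | PUSH -21 | [5, 0, 0, 12, -21]
5 | PUSH 89 | [5, 0, 0, 12, -21, 89]
6 | ADD | [5, 0, 0, 12, 68]
7 | MUL | [5, 0, 0, 816]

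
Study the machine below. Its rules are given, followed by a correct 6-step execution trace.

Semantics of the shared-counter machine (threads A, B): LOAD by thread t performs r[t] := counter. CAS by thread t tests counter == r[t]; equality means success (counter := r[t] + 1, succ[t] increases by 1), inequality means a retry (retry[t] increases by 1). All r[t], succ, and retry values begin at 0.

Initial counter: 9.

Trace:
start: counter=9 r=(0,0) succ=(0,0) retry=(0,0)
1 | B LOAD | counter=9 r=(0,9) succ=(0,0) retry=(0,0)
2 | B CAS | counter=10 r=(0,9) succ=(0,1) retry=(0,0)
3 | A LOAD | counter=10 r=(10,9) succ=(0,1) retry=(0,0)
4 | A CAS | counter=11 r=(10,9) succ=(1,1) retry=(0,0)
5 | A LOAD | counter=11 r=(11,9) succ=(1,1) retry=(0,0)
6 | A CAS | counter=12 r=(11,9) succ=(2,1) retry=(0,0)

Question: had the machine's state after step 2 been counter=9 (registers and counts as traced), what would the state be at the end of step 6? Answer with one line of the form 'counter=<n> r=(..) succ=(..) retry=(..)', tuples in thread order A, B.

counter=11 r=(10,9) succ=(2,1) retry=(0,0)

state after step 2 := counter=9 r=(0,9) succ=(0,1) retry=(0,0)
3 | A LOAD | counter=9 r=(9,9) succ=(0,1) retry=(0,0)
4 | A CAS | counter=10 r=(9,9) succ=(1,1) retry=(0,0)
5 | A LOAD | counter=10 r=(10,9) succ=(1,1) retry=(0,0)
6 | A CAS | counter=11 r=(10,9) succ=(2,1) retry=(0,0)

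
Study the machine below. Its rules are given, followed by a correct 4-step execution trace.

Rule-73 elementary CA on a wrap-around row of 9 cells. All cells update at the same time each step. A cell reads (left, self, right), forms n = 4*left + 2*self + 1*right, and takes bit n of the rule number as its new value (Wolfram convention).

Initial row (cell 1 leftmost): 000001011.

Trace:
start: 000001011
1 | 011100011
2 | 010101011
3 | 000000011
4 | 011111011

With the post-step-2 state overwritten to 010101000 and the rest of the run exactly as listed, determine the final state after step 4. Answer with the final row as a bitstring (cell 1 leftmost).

state after step 2 := 010101000
3 | 000000011
4 | 011111011

011111011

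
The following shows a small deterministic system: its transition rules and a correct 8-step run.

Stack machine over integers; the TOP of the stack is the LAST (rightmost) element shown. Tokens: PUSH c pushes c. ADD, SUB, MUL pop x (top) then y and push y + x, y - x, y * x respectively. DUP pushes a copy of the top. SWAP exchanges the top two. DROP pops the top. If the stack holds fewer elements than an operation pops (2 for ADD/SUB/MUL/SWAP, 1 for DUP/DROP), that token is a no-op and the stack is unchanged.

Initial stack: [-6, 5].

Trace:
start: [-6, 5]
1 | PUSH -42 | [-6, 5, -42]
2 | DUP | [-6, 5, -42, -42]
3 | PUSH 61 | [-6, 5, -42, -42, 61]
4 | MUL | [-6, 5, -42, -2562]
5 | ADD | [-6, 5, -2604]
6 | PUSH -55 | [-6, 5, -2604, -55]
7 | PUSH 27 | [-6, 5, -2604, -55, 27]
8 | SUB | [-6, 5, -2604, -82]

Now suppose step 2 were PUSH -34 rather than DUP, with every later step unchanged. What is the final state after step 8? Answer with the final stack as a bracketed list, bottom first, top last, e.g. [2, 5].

[-6, 5, -2116, -82]

(re-executing from step 2 with the substitution; state before step 2: [-6, 5, -42])
2 | PUSH -34 | [-6, 5, -42, -34]
3 | PUSH 61 | [-6, 5, -42, -34, 61]
4 | MUL | [-6, 5, -42, -2074]
5 | ADD | [-6, 5, -2116]
6 | PUSH -55 | [-6, 5, -2116, -55]
7 | PUSH 27 | [-6, 5, -2116, -55, 27]
8 | SUB | [-6, 5, -2116, -82]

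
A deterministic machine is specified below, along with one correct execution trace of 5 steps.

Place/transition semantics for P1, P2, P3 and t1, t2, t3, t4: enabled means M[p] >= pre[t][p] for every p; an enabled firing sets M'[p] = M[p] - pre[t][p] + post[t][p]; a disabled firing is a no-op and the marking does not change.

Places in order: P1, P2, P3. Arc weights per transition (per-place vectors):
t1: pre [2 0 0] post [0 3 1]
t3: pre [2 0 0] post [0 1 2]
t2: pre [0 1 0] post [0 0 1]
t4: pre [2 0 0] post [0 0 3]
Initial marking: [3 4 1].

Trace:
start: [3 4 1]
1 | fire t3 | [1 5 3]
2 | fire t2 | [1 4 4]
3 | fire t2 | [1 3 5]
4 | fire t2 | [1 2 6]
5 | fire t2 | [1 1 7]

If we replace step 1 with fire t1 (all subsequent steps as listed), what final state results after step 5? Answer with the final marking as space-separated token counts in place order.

1 3 6

(re-executing from step 1 with the substitution; state before step 1: [3 4 1])
1 | fire t1 | [1 7 2]
2 | fire t2 | [1 6 3]
3 | fire t2 | [1 5 4]
4 | fire t2 | [1 4 5]
5 | fire t2 | [1 3 6]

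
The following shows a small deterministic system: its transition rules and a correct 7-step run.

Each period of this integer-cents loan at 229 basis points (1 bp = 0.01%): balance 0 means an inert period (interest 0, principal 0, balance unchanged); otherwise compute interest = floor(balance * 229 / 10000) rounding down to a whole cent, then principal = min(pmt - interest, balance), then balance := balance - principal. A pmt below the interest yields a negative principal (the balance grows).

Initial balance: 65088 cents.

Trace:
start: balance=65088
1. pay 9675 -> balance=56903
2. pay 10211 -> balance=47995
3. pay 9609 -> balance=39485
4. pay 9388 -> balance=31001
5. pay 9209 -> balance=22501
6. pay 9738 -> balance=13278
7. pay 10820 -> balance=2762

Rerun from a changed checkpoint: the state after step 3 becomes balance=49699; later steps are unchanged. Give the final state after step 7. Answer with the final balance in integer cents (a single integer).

13945

state after step 3 := balance=49699
4. pay 9388 -> balance=41449
5. pay 9209 -> balance=33189
6. pay 9738 -> balance=24211
7. pay 10820 -> balance=13945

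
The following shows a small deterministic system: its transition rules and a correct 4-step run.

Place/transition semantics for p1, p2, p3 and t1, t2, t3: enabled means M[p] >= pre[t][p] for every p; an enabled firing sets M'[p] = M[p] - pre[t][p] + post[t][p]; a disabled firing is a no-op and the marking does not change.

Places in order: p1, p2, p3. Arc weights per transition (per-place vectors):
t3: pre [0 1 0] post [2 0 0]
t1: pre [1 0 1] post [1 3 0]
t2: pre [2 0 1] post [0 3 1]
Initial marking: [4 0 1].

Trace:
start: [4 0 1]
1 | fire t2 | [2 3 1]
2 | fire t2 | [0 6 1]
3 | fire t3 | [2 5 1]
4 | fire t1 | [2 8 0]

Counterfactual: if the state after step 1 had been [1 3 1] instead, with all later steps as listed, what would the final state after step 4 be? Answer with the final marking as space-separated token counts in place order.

state after step 1 := [1 3 1]
2 | fire t2 | [1 3 1]
3 | fire t3 | [3 2 1]
4 | fire t1 | [3 5 0]

3 5 0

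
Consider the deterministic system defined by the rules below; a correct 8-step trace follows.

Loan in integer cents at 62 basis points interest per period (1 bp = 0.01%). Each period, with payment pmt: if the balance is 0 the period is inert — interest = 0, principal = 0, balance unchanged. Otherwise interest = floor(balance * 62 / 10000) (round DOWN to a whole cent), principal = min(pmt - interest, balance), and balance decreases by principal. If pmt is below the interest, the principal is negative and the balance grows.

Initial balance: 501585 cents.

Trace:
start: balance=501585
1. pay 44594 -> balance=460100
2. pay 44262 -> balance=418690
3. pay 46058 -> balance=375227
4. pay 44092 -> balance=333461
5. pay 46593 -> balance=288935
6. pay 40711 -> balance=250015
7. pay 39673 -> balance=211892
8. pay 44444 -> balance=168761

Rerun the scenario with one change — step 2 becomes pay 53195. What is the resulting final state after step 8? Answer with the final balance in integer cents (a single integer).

(re-executing from step 2 with the substitution; state before step 2: balance=460100)
2. pay 53195 -> balance=409757
3. pay 46058 -> balance=366239
4. pay 44092 -> balance=324417
5. pay 46593 -> balance=279835
6. pay 40711 -> balance=240858
7. pay 39673 -> balance=202678
8. pay 44444 -> balance=159490

159490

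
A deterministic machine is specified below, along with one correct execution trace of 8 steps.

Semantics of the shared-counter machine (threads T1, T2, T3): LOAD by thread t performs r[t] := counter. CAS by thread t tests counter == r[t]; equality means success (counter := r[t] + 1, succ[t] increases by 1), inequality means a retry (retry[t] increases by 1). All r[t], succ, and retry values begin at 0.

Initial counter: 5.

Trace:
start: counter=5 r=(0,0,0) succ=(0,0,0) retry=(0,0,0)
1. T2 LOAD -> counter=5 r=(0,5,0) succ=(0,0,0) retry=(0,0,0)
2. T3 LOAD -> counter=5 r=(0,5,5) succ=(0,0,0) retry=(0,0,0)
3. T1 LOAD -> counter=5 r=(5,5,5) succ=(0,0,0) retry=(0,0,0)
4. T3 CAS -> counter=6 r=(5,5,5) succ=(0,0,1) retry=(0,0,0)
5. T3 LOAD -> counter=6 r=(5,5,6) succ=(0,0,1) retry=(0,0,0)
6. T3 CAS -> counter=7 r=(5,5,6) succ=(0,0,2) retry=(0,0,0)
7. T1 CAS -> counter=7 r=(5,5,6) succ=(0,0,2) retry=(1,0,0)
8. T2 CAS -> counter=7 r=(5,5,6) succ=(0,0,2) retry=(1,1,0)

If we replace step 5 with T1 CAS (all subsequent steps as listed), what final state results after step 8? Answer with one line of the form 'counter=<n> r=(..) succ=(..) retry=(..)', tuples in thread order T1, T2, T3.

counter=6 r=(5,5,5) succ=(0,0,1) retry=(2,1,1)

(re-executing from step 5 with the substitution; state before step 5: counter=6 r=(5,5,5) succ=(0,0,1) retry=(0,0,0))
5. T1 CAS -> counter=6 r=(5,5,5) succ=(0,0,1) retry=(1,0,0)
6. T3 CAS -> counter=6 r=(5,5,5) succ=(0,0,1) retry=(1,0,1)
7. T1 CAS -> counter=6 r=(5,5,5) succ=(0,0,1) retry=(2,0,1)
8. T2 CAS -> counter=6 r=(5,5,5) succ=(0,0,1) retry=(2,1,1)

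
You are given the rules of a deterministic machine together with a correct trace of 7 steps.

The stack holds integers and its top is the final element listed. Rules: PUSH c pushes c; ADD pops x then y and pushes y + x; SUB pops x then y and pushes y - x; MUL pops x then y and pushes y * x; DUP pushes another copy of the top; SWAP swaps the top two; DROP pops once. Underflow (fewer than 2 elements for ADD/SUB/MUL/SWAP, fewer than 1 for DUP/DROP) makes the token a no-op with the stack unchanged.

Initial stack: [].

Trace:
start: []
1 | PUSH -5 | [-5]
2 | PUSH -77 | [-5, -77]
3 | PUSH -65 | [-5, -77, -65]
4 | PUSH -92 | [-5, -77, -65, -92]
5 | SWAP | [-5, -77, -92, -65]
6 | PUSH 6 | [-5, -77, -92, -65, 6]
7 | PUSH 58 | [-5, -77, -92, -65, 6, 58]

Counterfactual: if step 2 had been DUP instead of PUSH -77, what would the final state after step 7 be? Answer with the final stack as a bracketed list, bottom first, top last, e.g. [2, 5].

(re-executing from step 2 with the substitution; state before step 2: [-5])
2 | DUP | [-5, -5]
3 | PUSH -65 | [-5, -5, -65]
4 | PUSH -92 | [-5, -5, -65, -92]
5 | SWAP | [-5, -5, -92, -65]
6 | PUSH 6 | [-5, -5, -92, -65, 6]
7 | PUSH 58 | [-5, -5, -92, -65, 6, 58]

[-5, -5, -92, -65, 6, 58]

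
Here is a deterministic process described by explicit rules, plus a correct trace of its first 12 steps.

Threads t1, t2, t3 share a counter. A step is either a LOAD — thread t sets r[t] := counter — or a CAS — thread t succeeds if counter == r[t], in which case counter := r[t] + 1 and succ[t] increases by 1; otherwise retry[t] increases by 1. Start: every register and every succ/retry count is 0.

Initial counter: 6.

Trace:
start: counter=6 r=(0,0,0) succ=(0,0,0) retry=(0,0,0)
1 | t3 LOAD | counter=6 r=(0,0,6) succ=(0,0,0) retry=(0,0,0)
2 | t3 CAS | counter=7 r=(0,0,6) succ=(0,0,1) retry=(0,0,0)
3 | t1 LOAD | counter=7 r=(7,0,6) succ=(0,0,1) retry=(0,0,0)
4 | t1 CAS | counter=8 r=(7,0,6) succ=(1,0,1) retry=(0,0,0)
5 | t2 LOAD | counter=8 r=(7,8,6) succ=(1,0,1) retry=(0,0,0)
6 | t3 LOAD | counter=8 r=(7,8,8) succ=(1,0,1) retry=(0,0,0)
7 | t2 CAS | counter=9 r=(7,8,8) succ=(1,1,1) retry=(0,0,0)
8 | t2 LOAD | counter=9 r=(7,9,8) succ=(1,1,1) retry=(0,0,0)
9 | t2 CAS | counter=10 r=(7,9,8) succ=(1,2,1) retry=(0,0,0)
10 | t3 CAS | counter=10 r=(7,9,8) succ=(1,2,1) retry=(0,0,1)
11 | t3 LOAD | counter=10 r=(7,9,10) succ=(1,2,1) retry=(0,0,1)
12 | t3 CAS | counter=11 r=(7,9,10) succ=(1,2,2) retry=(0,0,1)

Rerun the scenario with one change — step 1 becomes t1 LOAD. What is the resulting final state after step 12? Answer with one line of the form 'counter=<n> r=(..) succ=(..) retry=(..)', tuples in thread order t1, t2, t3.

(re-executing from step 1 with the substitution; state before step 1: counter=6 r=(0,0,0) succ=(0,0,0) retry=(0,0,0))
1 | t1 LOAD | counter=6 r=(6,0,0) succ=(0,0,0) retry=(0,0,0)
2 | t3 CAS | counter=6 r=(6,0,0) succ=(0,0,0) retry=(0,0,1)
3 | t1 LOAD | counter=6 r=(6,0,0) succ=(0,0,0) retry=(0,0,1)
4 | t1 CAS | counter=7 r=(6,0,0) succ=(1,0,0) retry=(0,0,1)
5 | t2 LOAD | counter=7 r=(6,7,0) succ=(1,0,0) retry=(0,0,1)
6 | t3 LOAD | counter=7 r=(6,7,7) succ=(1,0,0) retry=(0,0,1)
7 | t2 CAS | counter=8 r=(6,7,7) succ=(1,1,0) retry=(0,0,1)
8 | t2 LOAD | counter=8 r=(6,8,7) succ=(1,1,0) retry=(0,0,1)
9 | t2 CAS | counter=9 r=(6,8,7) succ=(1,2,0) retry=(0,0,1)
10 | t3 CAS | counter=9 r=(6,8,7) succ=(1,2,0) retry=(0,0,2)
11 | t3 LOAD | counter=9 r=(6,8,9) succ=(1,2,0) retry=(0,0,2)
12 | t3 CAS | counter=10 r=(6,8,9) succ=(1,2,1) retry=(0,0,2)

counter=10 r=(6,8,9) succ=(1,2,1) retry=(0,0,2)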